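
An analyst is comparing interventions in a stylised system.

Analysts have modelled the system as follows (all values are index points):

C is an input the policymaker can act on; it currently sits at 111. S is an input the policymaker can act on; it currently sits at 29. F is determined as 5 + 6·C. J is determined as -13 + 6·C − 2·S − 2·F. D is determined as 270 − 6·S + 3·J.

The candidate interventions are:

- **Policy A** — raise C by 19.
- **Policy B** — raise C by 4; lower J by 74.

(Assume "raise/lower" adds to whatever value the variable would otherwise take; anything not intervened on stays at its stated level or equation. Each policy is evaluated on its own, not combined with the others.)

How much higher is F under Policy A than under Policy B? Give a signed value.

Policy A (C + 19):
  C = 111 + 19 = 130
  F = 5 + 6·130 = 785
Policy B (C + 4, J − 74):
  C = 111 + 4 = 115
  F = 5 + 6·115 = 695
F: 785 − 695 = 90

90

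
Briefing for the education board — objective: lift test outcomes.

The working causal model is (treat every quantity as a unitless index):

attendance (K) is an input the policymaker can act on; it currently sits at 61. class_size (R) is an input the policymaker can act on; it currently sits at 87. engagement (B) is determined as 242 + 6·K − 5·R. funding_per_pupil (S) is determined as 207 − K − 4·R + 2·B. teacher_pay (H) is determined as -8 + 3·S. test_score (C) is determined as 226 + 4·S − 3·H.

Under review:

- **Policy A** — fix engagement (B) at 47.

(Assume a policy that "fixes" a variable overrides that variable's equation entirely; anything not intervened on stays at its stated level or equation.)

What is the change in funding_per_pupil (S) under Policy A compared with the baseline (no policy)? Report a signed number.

-252

Baseline:
  K = 61
  R = 87
  B = 242 + 6·61 − 5·87 = 173
  S = 207 − 61 − 4·87 + 2·173 = 144
Policy A (B := 47):
  K = 61
  R = 87
  B = 47
  S = 207 − 61 − 4·87 + 2·47 = -108
Change in S: -108 − 144 = -252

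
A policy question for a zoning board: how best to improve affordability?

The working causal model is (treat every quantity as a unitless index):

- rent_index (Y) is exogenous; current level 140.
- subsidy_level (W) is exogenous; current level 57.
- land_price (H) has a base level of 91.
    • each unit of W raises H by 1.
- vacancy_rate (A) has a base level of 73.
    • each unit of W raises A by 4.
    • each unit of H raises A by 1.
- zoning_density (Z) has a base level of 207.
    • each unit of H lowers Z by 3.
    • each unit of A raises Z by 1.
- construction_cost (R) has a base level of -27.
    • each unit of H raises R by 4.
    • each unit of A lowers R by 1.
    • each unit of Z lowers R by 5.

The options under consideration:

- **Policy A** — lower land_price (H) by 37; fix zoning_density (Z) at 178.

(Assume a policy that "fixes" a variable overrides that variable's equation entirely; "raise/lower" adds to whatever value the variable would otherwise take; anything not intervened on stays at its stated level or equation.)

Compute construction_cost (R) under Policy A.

Policy A (H − 37, Z := 178):
  W = 57
  H = 91 + 57 (−37 from intervention) = 111
  A = 73 + 4·57 + 111 = 412
  Z = 178
  R = -27 + 4·111 − 412 − 5·178 = -885

-885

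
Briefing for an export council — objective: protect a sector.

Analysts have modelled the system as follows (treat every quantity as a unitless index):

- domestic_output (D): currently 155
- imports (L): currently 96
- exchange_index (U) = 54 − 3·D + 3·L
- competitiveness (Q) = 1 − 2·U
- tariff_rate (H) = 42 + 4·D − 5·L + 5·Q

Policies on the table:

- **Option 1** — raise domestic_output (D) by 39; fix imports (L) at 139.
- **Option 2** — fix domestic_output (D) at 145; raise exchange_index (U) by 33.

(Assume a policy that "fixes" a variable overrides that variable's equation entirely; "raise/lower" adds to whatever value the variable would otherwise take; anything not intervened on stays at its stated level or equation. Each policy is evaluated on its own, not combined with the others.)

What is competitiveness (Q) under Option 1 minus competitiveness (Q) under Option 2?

Option 1 (D + 39, L := 139):
  D = 155 + 39 = 194
  L = 139
  U = 54 − 3·194 + 3·139 = -111
  Q = 1 − 2·(-111) = 223
Option 2 (D := 145, U + 33):
  D = 145
  L = 96
  U = 54 − 3·145 + 3·96 (+33 from intervention) = -60
  Q = 1 − 2·(-60) = 121
Q: 223 − 121 = 102

102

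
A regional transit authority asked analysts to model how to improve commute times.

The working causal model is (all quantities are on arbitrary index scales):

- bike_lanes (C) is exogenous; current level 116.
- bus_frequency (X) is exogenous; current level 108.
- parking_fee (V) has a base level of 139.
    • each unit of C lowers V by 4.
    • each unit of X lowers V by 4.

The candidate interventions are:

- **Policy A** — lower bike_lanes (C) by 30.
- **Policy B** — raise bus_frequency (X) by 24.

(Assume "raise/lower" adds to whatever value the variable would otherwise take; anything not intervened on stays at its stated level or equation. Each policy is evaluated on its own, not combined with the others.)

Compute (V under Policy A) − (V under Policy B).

216

Policy A (C − 30):
  C = 116 − 30 = 86
  X = 108
  V = 139 − 4·86 − 4·108 = -637
Policy B (X + 24):
  C = 116
  X = 108 + 24 = 132
  V = 139 − 4·116 − 4·132 = -853
V: -637 − (-853) = 216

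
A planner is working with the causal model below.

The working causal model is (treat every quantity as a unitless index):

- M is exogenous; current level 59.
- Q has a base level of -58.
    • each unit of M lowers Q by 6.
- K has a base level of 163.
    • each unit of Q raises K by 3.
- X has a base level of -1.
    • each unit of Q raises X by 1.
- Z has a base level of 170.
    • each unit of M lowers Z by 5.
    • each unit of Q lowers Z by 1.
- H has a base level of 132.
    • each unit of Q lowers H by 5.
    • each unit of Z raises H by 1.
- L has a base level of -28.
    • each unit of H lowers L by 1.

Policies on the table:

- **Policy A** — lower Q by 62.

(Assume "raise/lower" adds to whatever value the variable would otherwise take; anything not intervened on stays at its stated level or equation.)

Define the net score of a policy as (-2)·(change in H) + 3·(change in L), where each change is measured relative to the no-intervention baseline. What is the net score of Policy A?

-1860

Baseline:
  M = 59
  Q = -58 − 6·59 = -412
  Z = 170 − 5·59 − (-412) = 287
  H = 132 − 5·(-412) + 287 = 2479
  L = -28 − 2479 = -2507
Policy A (Q − 62):
  M = 59
  Q = -58 − 6·59 (−62 from intervention) = -474
  Z = 170 − 5·59 − (-474) = 349
  H = 132 − 5·(-474) + 349 = 2851
  L = -28 − 2851 = -2879
ΔH = 2851 − 2479 = 372; ΔL = -2879 − (-2507) = -372
Score = (-2)·372 + 3·(-372) = -1860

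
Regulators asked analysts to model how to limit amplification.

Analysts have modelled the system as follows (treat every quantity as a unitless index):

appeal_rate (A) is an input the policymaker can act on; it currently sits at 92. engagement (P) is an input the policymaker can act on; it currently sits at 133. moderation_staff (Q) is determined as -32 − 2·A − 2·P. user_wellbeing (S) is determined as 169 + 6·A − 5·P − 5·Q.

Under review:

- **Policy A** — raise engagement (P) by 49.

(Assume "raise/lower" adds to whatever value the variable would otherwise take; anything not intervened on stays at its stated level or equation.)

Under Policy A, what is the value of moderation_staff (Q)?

-580

Policy A (P + 49):
  A = 92
  P = 133 + 49 = 182
  Q = -32 − 2·92 − 2·182 = -580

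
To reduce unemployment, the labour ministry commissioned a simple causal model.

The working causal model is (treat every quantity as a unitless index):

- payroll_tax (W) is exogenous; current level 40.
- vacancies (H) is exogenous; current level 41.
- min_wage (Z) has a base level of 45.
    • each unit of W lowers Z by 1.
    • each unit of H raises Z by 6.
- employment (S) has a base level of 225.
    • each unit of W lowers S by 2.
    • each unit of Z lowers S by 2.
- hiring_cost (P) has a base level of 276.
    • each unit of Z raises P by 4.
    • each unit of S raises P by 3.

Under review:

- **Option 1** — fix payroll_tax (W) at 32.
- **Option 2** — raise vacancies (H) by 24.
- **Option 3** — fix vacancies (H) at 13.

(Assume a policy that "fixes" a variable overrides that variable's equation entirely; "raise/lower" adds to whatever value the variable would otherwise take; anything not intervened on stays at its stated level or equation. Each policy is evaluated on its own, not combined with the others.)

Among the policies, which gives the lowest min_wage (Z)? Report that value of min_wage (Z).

83

Option 1 (W := 32):
  W = 32
  H = 41
  Z = 45 − 32 + 6·41 = 259
Option 2 (H + 24):
  W = 40
  H = 41 + 24 = 65
  Z = 45 − 40 + 6·65 = 395
Option 3 (H := 13):
  W = 40
  H = 13
  Z = 45 − 40 + 6·13 = 83
Comparing — Option 1: Z=259, Option 2: Z=395, Option 3: Z=83. Lowest is 83 (Option 3).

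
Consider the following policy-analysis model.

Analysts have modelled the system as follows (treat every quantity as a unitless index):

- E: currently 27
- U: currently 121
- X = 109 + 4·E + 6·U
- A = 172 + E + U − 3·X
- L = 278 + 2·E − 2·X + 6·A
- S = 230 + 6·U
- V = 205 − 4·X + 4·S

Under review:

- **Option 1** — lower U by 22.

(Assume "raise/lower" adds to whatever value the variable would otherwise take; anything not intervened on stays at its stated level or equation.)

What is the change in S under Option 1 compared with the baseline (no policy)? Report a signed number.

-132

Baseline:
  U = 121
  S = 230 + 6·121 = 956
Option 1 (U − 22):
  U = 121 − 22 = 99
  S = 230 + 6·99 = 824
Change in S: 824 − 956 = -132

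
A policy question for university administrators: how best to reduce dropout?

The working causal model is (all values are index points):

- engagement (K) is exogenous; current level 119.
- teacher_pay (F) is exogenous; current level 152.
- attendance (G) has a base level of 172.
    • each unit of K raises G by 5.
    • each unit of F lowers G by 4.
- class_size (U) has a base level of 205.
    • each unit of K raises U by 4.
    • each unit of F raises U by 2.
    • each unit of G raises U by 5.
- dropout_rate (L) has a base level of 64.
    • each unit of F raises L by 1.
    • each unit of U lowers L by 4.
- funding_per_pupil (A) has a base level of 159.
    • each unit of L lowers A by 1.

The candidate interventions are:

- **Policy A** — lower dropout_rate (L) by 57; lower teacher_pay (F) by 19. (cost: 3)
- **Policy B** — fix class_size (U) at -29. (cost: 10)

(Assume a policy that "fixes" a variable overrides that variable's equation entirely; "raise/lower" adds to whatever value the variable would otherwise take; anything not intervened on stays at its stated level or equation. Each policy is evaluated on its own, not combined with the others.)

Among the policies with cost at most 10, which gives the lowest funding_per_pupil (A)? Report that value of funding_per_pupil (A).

Policy A (L − 57, F − 19):
  K = 119
  F = 152 − 19 = 133
  G = 172 + 5·119 − 4·133 = 235
  U = 205 + 4·119 + 2·133 + 5·235 = 2122
  L = 64 + 133 − 4·2122 (−57 from intervention) = -8348
  A = 159 − (-8348) = 8507
Policy B (U := -29):
  K = 119
  F = 152
  G = 172 + 5·119 − 4·152 = 159
  U = -29
  L = 64 + 152 − 4·(-29) = 332
  A = 159 − 332 = -173
Comparing — Policy A: A=8507, Policy B: A=-173. Lowest is -173 (Policy B).

-173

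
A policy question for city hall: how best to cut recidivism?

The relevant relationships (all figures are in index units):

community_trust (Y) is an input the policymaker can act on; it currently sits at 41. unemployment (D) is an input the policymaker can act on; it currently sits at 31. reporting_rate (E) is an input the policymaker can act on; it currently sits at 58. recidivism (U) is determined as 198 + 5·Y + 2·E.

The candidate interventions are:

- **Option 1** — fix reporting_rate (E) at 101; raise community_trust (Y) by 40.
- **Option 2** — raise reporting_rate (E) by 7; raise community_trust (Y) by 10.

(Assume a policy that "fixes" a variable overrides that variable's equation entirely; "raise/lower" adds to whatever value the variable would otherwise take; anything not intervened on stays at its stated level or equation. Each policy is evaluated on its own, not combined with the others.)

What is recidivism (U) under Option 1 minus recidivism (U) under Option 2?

Option 1 (E := 101, Y + 40):
  Y = 41 + 40 = 81
  E = 101
  U = 198 + 5·81 + 2·101 = 805
Option 2 (E + 7, Y + 10):
  Y = 41 + 10 = 51
  E = 58 + 7 = 65
  U = 198 + 5·51 + 2·65 = 583
U: 805 − 583 = 222

222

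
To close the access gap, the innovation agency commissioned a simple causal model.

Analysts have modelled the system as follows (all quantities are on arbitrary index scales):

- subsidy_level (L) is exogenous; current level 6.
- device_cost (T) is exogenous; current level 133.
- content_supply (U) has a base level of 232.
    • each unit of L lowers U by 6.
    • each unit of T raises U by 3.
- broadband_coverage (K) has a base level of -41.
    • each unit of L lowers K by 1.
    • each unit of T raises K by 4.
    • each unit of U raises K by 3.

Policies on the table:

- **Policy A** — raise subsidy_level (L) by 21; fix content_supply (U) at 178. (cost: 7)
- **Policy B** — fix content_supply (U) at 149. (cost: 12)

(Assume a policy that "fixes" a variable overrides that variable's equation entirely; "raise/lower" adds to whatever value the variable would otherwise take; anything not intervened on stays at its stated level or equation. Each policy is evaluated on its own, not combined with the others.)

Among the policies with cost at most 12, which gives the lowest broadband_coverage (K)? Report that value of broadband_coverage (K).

932

Policy A (L + 21, U := 178):
  L = 6 + 21 = 27
  T = 133
  U = 178
  K = -41 − 27 + 4·133 + 3·178 = 998
Policy B (U := 149):
  L = 6
  T = 133
  U = 149
  K = -41 − 6 + 4·133 + 3·149 = 932
Comparing — Policy A: K=998, Policy B: K=932. Lowest is 932 (Policy B).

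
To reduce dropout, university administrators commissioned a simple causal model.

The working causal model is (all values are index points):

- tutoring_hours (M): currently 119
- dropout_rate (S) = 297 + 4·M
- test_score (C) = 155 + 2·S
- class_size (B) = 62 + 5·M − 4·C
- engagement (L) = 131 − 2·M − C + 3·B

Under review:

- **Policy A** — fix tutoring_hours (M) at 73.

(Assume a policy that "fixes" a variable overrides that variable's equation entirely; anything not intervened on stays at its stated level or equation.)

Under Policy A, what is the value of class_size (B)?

Policy A (M := 73):
  M = 73
  S = 297 + 4·73 = 589
  C = 155 + 2·589 = 1333
  B = 62 + 5·73 − 4·1333 = -4905

-4905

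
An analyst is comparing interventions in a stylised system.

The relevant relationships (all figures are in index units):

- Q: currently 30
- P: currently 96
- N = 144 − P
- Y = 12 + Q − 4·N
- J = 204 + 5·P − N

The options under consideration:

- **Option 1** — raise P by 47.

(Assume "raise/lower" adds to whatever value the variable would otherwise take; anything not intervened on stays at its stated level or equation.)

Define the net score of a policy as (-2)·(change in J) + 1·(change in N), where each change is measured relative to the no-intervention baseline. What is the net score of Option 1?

Baseline:
  P = 96
  N = 144 − 96 = 48
  J = 204 + 5·96 − 48 = 636
Option 1 (P + 47):
  P = 96 + 47 = 143
  N = 144 − 143 = 1
  J = 204 + 5·143 − 1 = 918
ΔJ = 918 − 636 = 282; ΔN = 1 − 48 = -47
Score = (-2)·282 + 1·(-47) = -611

-611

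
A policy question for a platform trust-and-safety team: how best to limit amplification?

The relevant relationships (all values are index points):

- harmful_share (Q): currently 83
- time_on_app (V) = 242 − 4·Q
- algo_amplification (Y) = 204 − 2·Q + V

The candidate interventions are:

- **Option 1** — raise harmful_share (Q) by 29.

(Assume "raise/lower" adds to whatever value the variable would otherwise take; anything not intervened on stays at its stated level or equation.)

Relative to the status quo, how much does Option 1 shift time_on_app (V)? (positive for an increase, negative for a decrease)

Baseline:
  Q = 83
  V = 242 − 4·83 = -90
Option 1 (Q + 29):
  Q = 83 + 29 = 112
  V = 242 − 4·112 = -206
Change in V: -206 − (-90) = -116

-116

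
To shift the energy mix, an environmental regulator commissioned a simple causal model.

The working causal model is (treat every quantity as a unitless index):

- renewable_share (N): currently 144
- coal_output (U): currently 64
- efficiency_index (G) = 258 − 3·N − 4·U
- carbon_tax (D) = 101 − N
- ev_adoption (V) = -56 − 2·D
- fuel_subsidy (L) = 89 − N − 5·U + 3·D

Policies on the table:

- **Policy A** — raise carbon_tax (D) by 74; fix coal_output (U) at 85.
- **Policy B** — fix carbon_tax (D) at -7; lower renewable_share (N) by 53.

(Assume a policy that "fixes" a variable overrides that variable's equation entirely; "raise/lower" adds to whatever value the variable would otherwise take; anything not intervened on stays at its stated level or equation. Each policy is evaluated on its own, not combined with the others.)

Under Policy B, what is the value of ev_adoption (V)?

-42

Policy B (D := -7, N − 53):
  N = 144 − 53 = 91
  D = -7
  V = -56 − 2·(-7) = -42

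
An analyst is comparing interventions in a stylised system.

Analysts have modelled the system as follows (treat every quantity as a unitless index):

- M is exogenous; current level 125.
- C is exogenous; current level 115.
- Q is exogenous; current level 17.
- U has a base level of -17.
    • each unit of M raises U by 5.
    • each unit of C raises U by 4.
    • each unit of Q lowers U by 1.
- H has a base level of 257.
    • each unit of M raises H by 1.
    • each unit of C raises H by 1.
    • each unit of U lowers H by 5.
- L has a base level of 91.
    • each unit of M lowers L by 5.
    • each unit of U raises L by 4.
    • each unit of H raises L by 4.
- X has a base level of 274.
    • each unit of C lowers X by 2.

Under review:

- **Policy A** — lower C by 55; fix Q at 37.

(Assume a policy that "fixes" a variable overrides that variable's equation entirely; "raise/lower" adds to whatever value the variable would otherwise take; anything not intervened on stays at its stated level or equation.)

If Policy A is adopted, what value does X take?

154

Policy A (C − 55, Q := 37):
  C = 115 − 55 = 60
  X = 274 − 2·60 = 154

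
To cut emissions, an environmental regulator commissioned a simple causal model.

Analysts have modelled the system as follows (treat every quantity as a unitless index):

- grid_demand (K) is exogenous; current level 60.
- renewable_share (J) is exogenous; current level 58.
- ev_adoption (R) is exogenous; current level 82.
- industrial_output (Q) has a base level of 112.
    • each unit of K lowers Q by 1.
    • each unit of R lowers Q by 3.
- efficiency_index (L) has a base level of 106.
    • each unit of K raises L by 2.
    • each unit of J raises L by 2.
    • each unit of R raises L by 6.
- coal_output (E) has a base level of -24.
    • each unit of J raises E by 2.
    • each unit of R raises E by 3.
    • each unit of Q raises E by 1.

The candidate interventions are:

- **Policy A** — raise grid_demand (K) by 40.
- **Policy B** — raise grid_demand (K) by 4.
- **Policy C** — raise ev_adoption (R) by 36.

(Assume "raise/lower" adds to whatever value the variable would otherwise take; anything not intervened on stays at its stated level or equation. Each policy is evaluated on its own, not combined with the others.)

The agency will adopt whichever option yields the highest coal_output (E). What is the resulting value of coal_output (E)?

Policy A (K + 40):
  K = 60 + 40 = 100
  J = 58
  R = 82
  Q = 112 − 100 − 3·82 = -234
  E = -24 + 2·58 + 3·82 + (-234) = 104
Policy B (K + 4):
  K = 60 + 4 = 64
  J = 58
  R = 82
  Q = 112 − 64 − 3·82 = -198
  E = -24 + 2·58 + 3·82 + (-198) = 140
Policy C (R + 36):
  K = 60
  J = 58
  R = 82 + 36 = 118
  Q = 112 − 60 − 3·118 = -302
  E = -24 + 2·58 + 3·118 + (-302) = 144
Comparing — Policy A: E=104, Policy B: E=140, Policy C: E=144. Highest is 144 (Policy C).

144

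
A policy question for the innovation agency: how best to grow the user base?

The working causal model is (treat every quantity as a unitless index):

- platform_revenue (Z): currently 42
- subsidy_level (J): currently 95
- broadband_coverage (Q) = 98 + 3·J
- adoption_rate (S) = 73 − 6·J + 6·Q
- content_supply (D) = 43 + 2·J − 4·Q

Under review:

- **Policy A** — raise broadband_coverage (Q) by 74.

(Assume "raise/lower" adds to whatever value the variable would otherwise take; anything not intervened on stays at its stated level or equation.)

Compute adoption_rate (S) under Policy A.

Policy A (Q + 74):
  J = 95
  Q = 98 + 3·95 (+74 from intervention) = 457
  S = 73 − 6·95 + 6·457 = 2245

2245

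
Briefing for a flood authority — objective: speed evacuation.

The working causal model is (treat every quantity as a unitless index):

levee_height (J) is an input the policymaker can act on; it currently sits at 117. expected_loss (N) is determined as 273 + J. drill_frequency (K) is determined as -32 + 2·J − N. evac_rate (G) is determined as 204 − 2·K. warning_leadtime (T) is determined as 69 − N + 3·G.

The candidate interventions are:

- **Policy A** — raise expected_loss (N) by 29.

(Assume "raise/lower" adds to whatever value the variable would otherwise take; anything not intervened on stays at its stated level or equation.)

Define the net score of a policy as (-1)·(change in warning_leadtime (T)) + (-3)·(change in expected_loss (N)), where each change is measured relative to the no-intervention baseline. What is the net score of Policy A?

Baseline:
  J = 117
  N = 273 + 117 = 390
  K = -32 + 2·117 − 390 = -188
  G = 204 − 2·(-188) = 580
  T = 69 − 390 + 3·580 = 1419
Policy A (N + 29):
  J = 117
  N = 273 + 117 (+29 from intervention) = 419
  K = -32 + 2·117 − 419 = -217
  G = 204 − 2·(-217) = 638
  T = 69 − 419 + 3·638 = 1564
ΔT = 1564 − 1419 = 145; ΔN = 419 − 390 = 29
Score = (-1)·145 + (-3)·29 = -232

-232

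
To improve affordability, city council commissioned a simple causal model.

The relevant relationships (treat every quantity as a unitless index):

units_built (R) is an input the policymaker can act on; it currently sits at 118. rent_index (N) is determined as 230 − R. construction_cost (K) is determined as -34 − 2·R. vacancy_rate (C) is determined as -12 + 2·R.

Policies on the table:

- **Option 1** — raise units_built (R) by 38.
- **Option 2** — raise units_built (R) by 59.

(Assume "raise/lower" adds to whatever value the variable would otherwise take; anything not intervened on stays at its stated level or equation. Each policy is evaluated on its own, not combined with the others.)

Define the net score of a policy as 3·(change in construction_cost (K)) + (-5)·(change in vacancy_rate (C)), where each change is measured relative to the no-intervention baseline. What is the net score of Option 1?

-608

Baseline:
  R = 118
  K = -34 − 2·118 = -270
  C = -12 + 2·118 = 224
Option 1 (R + 38):
  R = 118 + 38 = 156
  K = -34 − 2·156 = -346
  C = -12 + 2·156 = 300
ΔK = -346 − (-270) = -76; ΔC = 300 − 224 = 76
Score = 3·(-76) + (-5)·76 = -608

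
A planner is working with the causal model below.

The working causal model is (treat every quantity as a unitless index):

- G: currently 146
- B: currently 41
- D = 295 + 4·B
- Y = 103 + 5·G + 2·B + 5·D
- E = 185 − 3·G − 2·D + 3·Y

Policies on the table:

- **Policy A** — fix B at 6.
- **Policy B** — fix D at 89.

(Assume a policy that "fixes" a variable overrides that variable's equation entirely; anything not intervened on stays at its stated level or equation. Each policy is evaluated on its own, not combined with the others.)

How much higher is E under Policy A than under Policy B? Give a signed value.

Policy A (B := 6):
  G = 146
  B = 6
  D = 295 + 4·6 = 319
  Y = 103 + 5·146 + 2·6 + 5·319 = 2440
  E = 185 − 3·146 − 2·319 + 3·2440 = 6429
Policy B (D := 89):
  G = 146
  B = 41
  D = 89
  Y = 103 + 5·146 + 2·41 + 5·89 = 1360
  E = 185 − 3·146 − 2·89 + 3·1360 = 3649
E: 6429 − 3649 = 2780

2780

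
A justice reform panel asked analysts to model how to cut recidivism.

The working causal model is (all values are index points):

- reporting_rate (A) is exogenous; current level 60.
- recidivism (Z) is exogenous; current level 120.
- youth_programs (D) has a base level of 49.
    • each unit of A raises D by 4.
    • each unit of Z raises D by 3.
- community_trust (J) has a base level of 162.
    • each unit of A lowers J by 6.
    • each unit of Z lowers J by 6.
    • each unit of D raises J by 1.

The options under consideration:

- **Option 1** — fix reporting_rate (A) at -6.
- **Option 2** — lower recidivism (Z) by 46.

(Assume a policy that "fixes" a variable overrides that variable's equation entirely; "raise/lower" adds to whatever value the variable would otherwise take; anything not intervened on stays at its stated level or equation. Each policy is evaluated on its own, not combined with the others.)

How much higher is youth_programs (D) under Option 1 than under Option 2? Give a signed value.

-126

Option 1 (A := -6):
  A = -6
  Z = 120
  D = 49 + 4·(-6) + 3·120 = 385
Option 2 (Z − 46):
  A = 60
  Z = 120 − 46 = 74
  D = 49 + 4·60 + 3·74 = 511
D: 385 − 511 = -126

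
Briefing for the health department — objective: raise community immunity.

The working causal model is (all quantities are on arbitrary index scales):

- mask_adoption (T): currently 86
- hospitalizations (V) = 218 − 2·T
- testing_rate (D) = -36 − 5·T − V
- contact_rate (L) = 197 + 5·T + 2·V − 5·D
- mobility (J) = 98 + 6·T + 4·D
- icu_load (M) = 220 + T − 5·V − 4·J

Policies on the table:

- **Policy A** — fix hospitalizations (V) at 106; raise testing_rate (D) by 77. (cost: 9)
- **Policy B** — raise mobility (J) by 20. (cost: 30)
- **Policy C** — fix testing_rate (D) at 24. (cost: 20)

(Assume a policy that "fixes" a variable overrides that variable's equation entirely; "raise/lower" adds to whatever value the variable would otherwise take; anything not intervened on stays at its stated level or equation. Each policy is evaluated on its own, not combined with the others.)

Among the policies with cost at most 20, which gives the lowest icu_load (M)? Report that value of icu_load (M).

Policy A (V := 106, D + 77):
  T = 86
  V = 106
  D = -36 − 5·86 − 106 (+77 from intervention) = -495
  J = 98 + 6·86 + 4·(-495) = -1366
  M = 220 + 86 − 5·106 − 4·(-1366) = 5240
Policy C (D := 24):
  T = 86
  V = 218 − 2·86 = 46
  D = 24
  J = 98 + 6·86 + 4·24 = 710
  M = 220 + 86 − 5·46 − 4·710 = -2764
Comparing — Policy A: M=5240, Policy C: M=-2764. Lowest is -2764 (Policy C).

-2764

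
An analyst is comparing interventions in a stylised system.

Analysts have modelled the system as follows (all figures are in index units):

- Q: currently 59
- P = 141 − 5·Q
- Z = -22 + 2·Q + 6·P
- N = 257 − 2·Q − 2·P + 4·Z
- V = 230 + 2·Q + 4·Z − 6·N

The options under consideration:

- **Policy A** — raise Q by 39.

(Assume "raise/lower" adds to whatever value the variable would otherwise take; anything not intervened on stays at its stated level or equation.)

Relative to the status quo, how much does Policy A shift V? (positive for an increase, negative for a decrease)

20046

Baseline:
  Q = 59
  P = 141 − 5·59 = -154
  Z = -22 + 2·59 + 6·(-154) = -828
  N = 257 − 2·59 − 2·(-154) + 4·(-828) = -2865
  V = 230 + 2·59 + 4·(-828) − 6·(-2865) = 14226
Policy A (Q + 39):
  Q = 59 + 39 = 98
  P = 141 − 5·98 = -349
  Z = -22 + 2·98 + 6·(-349) = -1920
  N = 257 − 2·98 − 2·(-349) + 4·(-1920) = -6921
  V = 230 + 2·98 + 4·(-1920) − 6·(-6921) = 34272
Change in V: 34272 − 14226 = 20046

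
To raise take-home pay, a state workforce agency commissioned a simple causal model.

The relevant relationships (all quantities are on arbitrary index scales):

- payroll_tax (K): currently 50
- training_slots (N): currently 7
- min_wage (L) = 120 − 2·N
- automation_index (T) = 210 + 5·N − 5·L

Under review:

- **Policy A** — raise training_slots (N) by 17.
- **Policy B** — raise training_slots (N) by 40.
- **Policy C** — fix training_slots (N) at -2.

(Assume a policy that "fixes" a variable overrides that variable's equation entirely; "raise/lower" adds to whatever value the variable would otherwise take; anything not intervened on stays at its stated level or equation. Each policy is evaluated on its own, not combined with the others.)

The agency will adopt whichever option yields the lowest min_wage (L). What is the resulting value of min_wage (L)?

Policy A (N + 17):
  N = 7 + 17 = 24
  L = 120 − 2·24 = 72
Policy B (N + 40):
  N = 7 + 40 = 47
  L = 120 − 2·47 = 26
Policy C (N := -2):
  N = -2
  L = 120 − 2·(-2) = 124
Comparing — Policy A: L=72, Policy B: L=26, Policy C: L=124. Lowest is 26 (Policy B).

26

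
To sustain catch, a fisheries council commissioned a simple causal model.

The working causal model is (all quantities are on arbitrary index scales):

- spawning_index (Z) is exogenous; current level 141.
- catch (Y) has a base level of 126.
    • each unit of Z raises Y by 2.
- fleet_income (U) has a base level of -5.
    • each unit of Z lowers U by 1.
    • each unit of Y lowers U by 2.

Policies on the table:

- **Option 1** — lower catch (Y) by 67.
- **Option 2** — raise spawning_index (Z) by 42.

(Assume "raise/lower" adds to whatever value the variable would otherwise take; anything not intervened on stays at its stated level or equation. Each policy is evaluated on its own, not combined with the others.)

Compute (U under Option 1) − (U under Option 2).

Option 1 (Y − 67):
  Z = 141
  Y = 126 + 2·141 (−67 from intervention) = 341
  U = -5 − 141 − 2·341 = -828
Option 2 (Z + 42):
  Z = 141 + 42 = 183
  Y = 126 + 2·183 = 492
  U = -5 − 183 − 2·492 = -1172
U: -828 − (-1172) = 344

344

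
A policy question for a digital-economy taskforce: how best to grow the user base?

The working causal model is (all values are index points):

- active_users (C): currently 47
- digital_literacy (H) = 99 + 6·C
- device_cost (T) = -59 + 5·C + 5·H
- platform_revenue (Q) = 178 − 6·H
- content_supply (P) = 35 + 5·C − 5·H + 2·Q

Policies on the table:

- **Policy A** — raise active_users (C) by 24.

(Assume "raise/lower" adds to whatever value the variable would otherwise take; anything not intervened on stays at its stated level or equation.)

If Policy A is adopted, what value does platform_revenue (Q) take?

Policy A (C + 24):
  C = 47 + 24 = 71
  H = 99 + 6·71 = 525
  Q = 178 − 6·525 = -2972

-2972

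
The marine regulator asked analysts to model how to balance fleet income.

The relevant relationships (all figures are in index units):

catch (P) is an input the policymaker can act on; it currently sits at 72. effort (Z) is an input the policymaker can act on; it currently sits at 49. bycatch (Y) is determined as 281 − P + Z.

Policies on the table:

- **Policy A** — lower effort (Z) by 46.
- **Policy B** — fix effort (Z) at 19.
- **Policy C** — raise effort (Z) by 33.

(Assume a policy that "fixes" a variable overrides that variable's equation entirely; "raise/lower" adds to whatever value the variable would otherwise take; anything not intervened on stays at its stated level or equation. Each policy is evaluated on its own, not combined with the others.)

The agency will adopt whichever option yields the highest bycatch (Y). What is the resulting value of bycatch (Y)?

291

Policy A (Z − 46):
  P = 72
  Z = 49 − 46 = 3
  Y = 281 − 72 + 3 = 212
Policy B (Z := 19):
  P = 72
  Z = 19
  Y = 281 − 72 + 19 = 228
Policy C (Z + 33):
  P = 72
  Z = 49 + 33 = 82
  Y = 281 − 72 + 82 = 291
Comparing — Policy A: Y=212, Policy B: Y=228, Policy C: Y=291. Highest is 291 (Policy C).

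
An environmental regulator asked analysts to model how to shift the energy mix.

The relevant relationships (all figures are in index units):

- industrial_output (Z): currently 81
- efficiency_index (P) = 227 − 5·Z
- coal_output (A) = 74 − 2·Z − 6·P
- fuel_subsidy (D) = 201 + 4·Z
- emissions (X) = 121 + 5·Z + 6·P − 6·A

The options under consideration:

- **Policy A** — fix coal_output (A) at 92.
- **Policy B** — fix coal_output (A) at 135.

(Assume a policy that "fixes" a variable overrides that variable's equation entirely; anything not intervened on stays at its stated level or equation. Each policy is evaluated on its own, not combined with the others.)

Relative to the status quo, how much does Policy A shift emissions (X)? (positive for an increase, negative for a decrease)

5328

Baseline:
  Z = 81
  P = 227 − 5·81 = -178
  A = 74 − 2·81 − 6·(-178) = 980
  X = 121 + 5·81 + 6·(-178) − 6·980 = -6422
Policy A (A := 92):
  Z = 81
  P = 227 − 5·81 = -178
  A = 92
  X = 121 + 5·81 + 6·(-178) − 6·92 = -1094
Change in X: -1094 − (-6422) = 5328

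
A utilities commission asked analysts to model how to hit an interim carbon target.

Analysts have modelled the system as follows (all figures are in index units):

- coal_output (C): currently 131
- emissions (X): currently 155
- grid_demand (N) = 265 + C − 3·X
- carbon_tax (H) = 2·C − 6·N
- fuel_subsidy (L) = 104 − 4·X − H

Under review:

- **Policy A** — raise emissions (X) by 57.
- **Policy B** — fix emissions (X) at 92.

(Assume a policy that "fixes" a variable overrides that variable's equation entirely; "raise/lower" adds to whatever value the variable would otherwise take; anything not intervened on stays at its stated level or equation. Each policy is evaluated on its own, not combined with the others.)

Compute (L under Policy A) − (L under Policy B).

Policy A (X + 57):
  C = 131
  X = 155 + 57 = 212
  N = 265 + 131 − 3·212 = -240
  H = 0 + 2·131 − 6·(-240) = 1702
  L = 104 − 4·212 − 1702 = -2446
Policy B (X := 92):
  C = 131
  X = 92
  N = 265 + 131 − 3·92 = 120
  H = 0 + 2·131 − 6·120 = -458
  L = 104 − 4·92 − (-458) = 194
L: -2446 − 194 = -2640

-2640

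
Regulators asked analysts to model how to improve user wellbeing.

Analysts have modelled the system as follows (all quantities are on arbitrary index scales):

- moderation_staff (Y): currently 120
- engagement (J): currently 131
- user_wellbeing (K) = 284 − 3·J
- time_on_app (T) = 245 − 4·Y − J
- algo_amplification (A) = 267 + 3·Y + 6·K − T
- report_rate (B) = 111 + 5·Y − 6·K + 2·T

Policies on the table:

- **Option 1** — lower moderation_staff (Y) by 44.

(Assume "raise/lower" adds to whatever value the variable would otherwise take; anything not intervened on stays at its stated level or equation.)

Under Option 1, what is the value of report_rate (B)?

Option 1 (Y − 44):
  Y = 120 − 44 = 76
  J = 131
  K = 284 − 3·131 = -109
  T = 245 − 4·76 − 131 = -190
  B = 111 + 5·76 − 6·(-109) + 2·(-190) = 765

765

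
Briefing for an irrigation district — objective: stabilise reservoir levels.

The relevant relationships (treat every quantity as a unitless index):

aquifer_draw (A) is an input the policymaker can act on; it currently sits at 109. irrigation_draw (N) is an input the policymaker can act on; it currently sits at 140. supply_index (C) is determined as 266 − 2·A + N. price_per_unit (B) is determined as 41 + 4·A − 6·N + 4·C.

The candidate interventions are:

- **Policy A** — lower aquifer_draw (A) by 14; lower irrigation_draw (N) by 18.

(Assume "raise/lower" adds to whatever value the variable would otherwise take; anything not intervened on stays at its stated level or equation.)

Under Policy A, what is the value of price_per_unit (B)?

Policy A (A − 14, N − 18):
  A = 109 − 14 = 95
  N = 140 − 18 = 122
  C = 266 − 2·95 + 122 = 198
  B = 41 + 4·95 − 6·122 + 4·198 = 481

481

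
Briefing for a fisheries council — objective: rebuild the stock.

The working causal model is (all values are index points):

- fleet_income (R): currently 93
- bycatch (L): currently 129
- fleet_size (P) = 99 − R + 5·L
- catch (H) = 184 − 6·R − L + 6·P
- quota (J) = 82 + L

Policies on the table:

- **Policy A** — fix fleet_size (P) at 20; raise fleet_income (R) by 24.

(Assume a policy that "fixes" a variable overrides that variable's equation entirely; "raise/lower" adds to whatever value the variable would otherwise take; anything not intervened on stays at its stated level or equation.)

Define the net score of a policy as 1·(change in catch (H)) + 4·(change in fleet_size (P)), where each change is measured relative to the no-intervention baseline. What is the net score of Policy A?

Baseline:
  R = 93
  L = 129
  P = 99 − 93 + 5·129 = 651
  H = 184 − 6·93 − 129 + 6·651 = 3403
Policy A (P := 20, R + 24):
  R = 93 + 24 = 117
  L = 129
  P = 20
  H = 184 − 6·117 − 129 + 6·20 = -527
ΔH = -527 − 3403 = -3930; ΔP = 20 − 651 = -631
Score = 1·(-3930) + 4·(-631) = -6454

-6454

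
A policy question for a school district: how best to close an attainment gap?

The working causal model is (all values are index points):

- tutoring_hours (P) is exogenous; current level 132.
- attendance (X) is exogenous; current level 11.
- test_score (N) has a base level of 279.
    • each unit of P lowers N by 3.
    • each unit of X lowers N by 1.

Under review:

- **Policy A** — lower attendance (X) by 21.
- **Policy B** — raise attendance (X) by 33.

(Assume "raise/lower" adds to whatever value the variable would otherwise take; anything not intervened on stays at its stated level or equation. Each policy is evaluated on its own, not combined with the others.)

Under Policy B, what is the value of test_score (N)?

-161

Policy B (X + 33):
  P = 132
  X = 11 + 33 = 44
  N = 279 − 3·132 − 44 = -161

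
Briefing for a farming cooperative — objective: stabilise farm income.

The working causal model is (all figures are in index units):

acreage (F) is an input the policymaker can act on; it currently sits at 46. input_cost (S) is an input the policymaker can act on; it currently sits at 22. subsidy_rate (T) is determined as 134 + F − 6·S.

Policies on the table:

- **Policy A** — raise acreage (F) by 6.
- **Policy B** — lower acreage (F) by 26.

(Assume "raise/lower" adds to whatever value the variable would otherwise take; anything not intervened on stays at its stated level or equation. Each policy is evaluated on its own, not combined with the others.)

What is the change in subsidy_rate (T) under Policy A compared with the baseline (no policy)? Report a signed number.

6

Baseline:
  F = 46
  S = 22
  T = 134 + 46 − 6·22 = 48
Policy A (F + 6):
  F = 46 + 6 = 52
  S = 22
  T = 134 + 52 − 6·22 = 54
Change in T: 54 − 48 = 6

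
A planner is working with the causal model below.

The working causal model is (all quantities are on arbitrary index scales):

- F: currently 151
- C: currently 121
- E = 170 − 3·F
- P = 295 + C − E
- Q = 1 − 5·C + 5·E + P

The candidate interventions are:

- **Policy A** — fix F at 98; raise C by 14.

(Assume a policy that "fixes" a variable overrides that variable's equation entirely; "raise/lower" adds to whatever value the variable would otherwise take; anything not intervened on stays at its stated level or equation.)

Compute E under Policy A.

Policy A (F := 98, C + 14):
  F = 98
  E = 170 − 3·98 = -124

-124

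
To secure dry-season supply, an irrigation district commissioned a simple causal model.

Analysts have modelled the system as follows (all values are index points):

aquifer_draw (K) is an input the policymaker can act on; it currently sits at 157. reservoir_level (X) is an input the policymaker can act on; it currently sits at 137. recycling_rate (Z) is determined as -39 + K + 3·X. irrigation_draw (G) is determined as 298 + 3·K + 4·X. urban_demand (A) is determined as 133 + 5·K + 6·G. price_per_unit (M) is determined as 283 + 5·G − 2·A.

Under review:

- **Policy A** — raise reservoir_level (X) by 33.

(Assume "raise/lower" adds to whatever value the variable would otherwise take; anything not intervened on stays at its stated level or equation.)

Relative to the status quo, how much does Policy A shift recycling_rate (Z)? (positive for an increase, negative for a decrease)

Baseline:
  K = 157
  X = 137
  Z = -39 + 157 + 3·137 = 529
Policy A (X + 33):
  K = 157
  X = 137 + 33 = 170
  Z = -39 + 157 + 3·170 = 628
Change in Z: 628 − 529 = 99

99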